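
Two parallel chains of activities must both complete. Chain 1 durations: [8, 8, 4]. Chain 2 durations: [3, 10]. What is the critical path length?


Path A total = 8 + 8 + 4 = 20
Path B total = 3 + 10 = 13
Critical path = longest path = max(20, 13) = 20

20


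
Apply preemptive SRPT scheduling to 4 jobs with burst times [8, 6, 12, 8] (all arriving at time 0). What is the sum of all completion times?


Since all jobs arrive at t=0, SRPT equals SPT ordering.
SPT order: [6, 8, 8, 12]
Completion times:
  Job 1: p=6, C=6
  Job 2: p=8, C=14
  Job 3: p=8, C=22
  Job 4: p=12, C=34
Total completion time = 6 + 14 + 22 + 34 = 76

76


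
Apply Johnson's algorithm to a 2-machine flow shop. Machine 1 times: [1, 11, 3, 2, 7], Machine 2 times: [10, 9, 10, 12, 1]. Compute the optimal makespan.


Apply Johnson's rule:
  Group 1 (a <= b): [(1, 1, 10), (4, 2, 12), (3, 3, 10)]
  Group 2 (a > b): [(2, 11, 9), (5, 7, 1)]
Optimal job order: [1, 4, 3, 2, 5]
Schedule:
  Job 1: M1 done at 1, M2 done at 11
  Job 4: M1 done at 3, M2 done at 23
  Job 3: M1 done at 6, M2 done at 33
  Job 2: M1 done at 17, M2 done at 42
  Job 5: M1 done at 24, M2 done at 43
Makespan = 43

43


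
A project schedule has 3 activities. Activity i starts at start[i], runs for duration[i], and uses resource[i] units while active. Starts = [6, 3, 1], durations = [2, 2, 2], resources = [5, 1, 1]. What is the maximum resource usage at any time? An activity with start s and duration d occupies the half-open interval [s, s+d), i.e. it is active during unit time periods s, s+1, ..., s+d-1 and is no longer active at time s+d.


Each activity i is active on [start_i, start_i + duration_i).
Compute total resource usage per time slot:
  t=0: active resources = [], total = 0
  t=1: active resources = [1], total = 1
  t=2: active resources = [1], total = 1
  t=3: active resources = [1], total = 1
  t=4: active resources = [1], total = 1
  t=5: active resources = [], total = 0
  t=6: active resources = [5], total = 5
  t=7: active resources = [5], total = 5
Peak resource demand = 5

5


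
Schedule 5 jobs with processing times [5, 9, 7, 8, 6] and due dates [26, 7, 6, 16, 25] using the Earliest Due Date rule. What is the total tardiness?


Sort by due date (EDD order): [(7, 6), (9, 7), (8, 16), (6, 25), (5, 26)]
Compute completion times and tardiness:
  Job 1: p=7, d=6, C=7, tardiness=max(0,7-6)=1
  Job 2: p=9, d=7, C=16, tardiness=max(0,16-7)=9
  Job 3: p=8, d=16, C=24, tardiness=max(0,24-16)=8
  Job 4: p=6, d=25, C=30, tardiness=max(0,30-25)=5
  Job 5: p=5, d=26, C=35, tardiness=max(0,35-26)=9
Total tardiness = 32

32


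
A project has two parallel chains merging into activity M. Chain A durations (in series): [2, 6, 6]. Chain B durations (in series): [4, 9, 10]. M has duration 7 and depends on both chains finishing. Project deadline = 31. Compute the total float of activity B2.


Forward pass: ES(B2) = sum of predecessors on chain B = 4
EF = ES + duration = 4 + 9 = 13
Backward pass: LF(M) = deadline = 31; LS(M) = 31 - 7 = 24
LF(B2) = LS(M) - sum(successors on chain B) = 24 - 10 = 14
LS = LF - duration = 14 - 9 = 5
Total float = LS - ES = 5 - 4 = 1

1


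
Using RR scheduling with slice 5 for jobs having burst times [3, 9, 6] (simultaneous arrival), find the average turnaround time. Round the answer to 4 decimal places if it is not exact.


Time quantum = 5
Execution trace:
  J1 runs 3 units, time = 3
  J2 runs 5 units, time = 8
  J3 runs 5 units, time = 13
  J2 runs 4 units, time = 17
  J3 runs 1 units, time = 18
Finish times: [3, 17, 18]
Average turnaround = 38/3 = 12.6667

12.6667


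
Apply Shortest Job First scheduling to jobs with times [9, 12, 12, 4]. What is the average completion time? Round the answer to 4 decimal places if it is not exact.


SJF order (ascending): [4, 9, 12, 12]
Completion times:
  Job 1: burst=4, C=4
  Job 2: burst=9, C=13
  Job 3: burst=12, C=25
  Job 4: burst=12, C=37
Average completion = 79/4 = 19.75

19.75


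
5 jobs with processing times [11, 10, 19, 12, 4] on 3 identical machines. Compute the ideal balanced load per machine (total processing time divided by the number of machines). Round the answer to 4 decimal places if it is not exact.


Total processing time = 11 + 10 + 19 + 12 + 4 = 56
Number of machines = 3
Ideal balanced load = 56 / 3 = 18.6667

18.6667


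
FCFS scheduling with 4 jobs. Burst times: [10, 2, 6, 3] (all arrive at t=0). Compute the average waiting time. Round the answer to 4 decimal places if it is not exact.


FCFS order (as given): [10, 2, 6, 3]
Waiting times:
  Job 1: wait = 0
  Job 2: wait = 10
  Job 3: wait = 12
  Job 4: wait = 18
Sum of waiting times = 40
Average waiting time = 40/4 = 10.0

10.0


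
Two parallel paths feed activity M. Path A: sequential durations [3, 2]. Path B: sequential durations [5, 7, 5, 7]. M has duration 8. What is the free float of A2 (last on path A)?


ES(A2) = sum of predecessors on chain A = 3
EF(A2) = ES + duration = 3 + 2 = 5
Successor of A2 is M. ES(M) = max(sum(A), sum(B)) = max(5, 24) = 24
Free float = ES(successor) - EF(current) = 24 - 5 = 19

19


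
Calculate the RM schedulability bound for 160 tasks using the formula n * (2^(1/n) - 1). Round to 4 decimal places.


Compute 2^(1/160) = 1.0043415673
Subtract 1: 1.0043415673 - 1 = 0.0043415673
Multiply by n: 160 * 0.0043415673 = 0.6946507680
Round to 4 dp: 0.6947

0.6947


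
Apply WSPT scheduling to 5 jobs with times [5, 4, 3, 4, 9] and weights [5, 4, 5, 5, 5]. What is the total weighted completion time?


Compute p/w ratios and sort ascending (WSPT): [(3, 5), (4, 5), (5, 5), (4, 4), (9, 5)]
Compute weighted completion times:
  Job (p=3,w=5): C=3, w*C=5*3=15
  Job (p=4,w=5): C=7, w*C=5*7=35
  Job (p=5,w=5): C=12, w*C=5*12=60
  Job (p=4,w=4): C=16, w*C=4*16=64
  Job (p=9,w=5): C=25, w*C=5*25=125
Total weighted completion time = 299

299


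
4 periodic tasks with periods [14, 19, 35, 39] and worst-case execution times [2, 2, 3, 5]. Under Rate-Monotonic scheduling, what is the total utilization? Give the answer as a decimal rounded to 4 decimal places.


Compute individual utilizations (exact fractions):
  Task 1: C/T = 2/14 = 1/7 (approx. 0.1429)
  Task 2: C/T = 2/19 (approx. 0.1053)
  Task 3: C/T = 3/35 (approx. 0.0857)
  Task 4: C/T = 5/39 (approx. 0.1282)
Total utilization U = 1/7 + 2/19 + 3/35 + 5/39 = 11983/25935
Rounded to 4 decimal places: U = 0.4620
RM (Liu & Layland) bound for 4 tasks = 0.756828; compare with U = 11983/25935 (approx. 0.462040)
U <= bound, so schedulable by RM sufficient condition.

0.4620


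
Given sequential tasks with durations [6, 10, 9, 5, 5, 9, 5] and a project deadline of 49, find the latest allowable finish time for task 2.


LF(activity 2) = deadline - sum of successor durations
Successors: activities 3 through 7 with durations [9, 5, 5, 9, 5]
Sum of successor durations = 33
LF = 49 - 33 = 16

16


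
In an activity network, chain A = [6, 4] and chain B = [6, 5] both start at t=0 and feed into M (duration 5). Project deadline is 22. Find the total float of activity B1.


Forward pass: ES(B1) = sum of predecessors on chain B = 0
EF = ES + duration = 0 + 6 = 6
Backward pass: LF(M) = deadline = 22; LS(M) = 22 - 5 = 17
LF(B1) = LS(M) - sum(successors on chain B) = 17 - 5 = 12
LS = LF - duration = 12 - 6 = 6
Total float = LS - ES = 6 - 0 = 6

6


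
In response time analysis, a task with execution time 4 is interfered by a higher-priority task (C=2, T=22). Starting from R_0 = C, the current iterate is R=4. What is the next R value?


R_next = C + ceil(R_prev / T_hp) * C_hp
ceil(4 / 22) = ceil(0.1818) = 1
Interference = 1 * 2 = 2
R_next = 4 + 2 = 6

6


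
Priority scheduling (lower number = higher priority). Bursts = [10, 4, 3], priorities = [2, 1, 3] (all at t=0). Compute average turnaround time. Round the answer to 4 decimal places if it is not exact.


Sort by priority (ascending = highest first):
Order: [(1, 4), (2, 10), (3, 3)]
Completion times:
  Priority 1, burst=4, C=4
  Priority 2, burst=10, C=14
  Priority 3, burst=3, C=17
Average turnaround = 35/3 = 11.6667

11.6667


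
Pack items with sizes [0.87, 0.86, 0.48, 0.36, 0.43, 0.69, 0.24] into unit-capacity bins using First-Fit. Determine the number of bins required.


Place items sequentially using First-Fit:
  Item 0.87 -> new Bin 1
  Item 0.86 -> new Bin 2
  Item 0.48 -> new Bin 3
  Item 0.36 -> Bin 3 (now 0.84)
  Item 0.43 -> new Bin 4
  Item 0.69 -> new Bin 5
  Item 0.24 -> Bin 4 (now 0.67)
Total bins used = 5

5


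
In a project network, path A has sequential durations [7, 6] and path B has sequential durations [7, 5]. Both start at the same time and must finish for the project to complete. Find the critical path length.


Path A total = 7 + 6 = 13
Path B total = 7 + 5 = 12
Critical path = longest path = max(13, 12) = 13

13


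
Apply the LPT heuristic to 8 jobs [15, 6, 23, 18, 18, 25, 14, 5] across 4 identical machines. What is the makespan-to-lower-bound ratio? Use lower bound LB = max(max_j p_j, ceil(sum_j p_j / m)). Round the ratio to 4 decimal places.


LPT order: [25, 23, 18, 18, 15, 14, 6, 5]
Machine loads after assignment: [30, 29, 33, 32]
LPT makespan = 33
Lower bound = max(max_job, ceil(total/4)) = max(25, 31) = 31
Ratio = 33 / 31 = 1.0645

1.0645


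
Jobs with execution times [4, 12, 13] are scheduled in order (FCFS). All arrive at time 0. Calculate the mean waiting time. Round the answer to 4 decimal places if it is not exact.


FCFS order (as given): [4, 12, 13]
Waiting times:
  Job 1: wait = 0
  Job 2: wait = 4
  Job 3: wait = 16
Sum of waiting times = 20
Average waiting time = 20/3 = 6.6667

6.6667


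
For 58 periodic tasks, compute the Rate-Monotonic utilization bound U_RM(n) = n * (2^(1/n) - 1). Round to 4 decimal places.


Compute 2^(1/58) = 1.0120225098
Subtract 1: 1.0120225098 - 1 = 0.0120225098
Multiply by n: 58 * 0.0120225098 = 0.6973055684
Round to 4 dp: 0.6973

0.6973


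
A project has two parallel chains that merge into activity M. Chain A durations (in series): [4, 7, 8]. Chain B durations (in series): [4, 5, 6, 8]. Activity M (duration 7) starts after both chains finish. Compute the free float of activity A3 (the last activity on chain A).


ES(A3) = sum of predecessors on chain A = 11
EF(A3) = ES + duration = 11 + 8 = 19
Successor of A3 is M. ES(M) = max(sum(A), sum(B)) = max(19, 23) = 23
Free float = ES(successor) - EF(current) = 23 - 19 = 4

4


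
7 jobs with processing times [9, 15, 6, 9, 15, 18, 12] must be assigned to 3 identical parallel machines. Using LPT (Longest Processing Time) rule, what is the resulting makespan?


Sort jobs in decreasing order (LPT): [18, 15, 15, 12, 9, 9, 6]
Assign each job to the least loaded machine:
  Machine 1: jobs [18, 9], load = 27
  Machine 2: jobs [15, 12], load = 27
  Machine 3: jobs [15, 9, 6], load = 30
Makespan = max load = 30

30


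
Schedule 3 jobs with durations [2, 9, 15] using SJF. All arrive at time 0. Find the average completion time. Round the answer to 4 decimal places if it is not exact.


SJF order (ascending): [2, 9, 15]
Completion times:
  Job 1: burst=2, C=2
  Job 2: burst=9, C=11
  Job 3: burst=15, C=26
Average completion = 39/3 = 13.0

13.0


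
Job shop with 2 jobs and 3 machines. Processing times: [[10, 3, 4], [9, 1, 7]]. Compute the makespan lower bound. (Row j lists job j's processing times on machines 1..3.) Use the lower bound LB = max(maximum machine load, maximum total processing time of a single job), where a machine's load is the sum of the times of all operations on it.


Machine loads:
  Machine 1: 10 + 9 = 19
  Machine 2: 3 + 1 = 4
  Machine 3: 4 + 7 = 11
Max machine load = 19
Job totals:
  Job 1: 17
  Job 2: 17
Max job total = 17
Lower bound = max(19, 17) = 19

19


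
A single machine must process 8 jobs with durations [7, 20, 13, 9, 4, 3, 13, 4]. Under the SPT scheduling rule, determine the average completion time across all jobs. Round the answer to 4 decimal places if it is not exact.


Sort jobs by processing time (SPT order): [3, 4, 4, 7, 9, 13, 13, 20]
Compute completion times sequentially:
  Job 1: processing = 3, completes at 3
  Job 2: processing = 4, completes at 7
  Job 3: processing = 4, completes at 11
  Job 4: processing = 7, completes at 18
  Job 5: processing = 9, completes at 27
  Job 6: processing = 13, completes at 40
  Job 7: processing = 13, completes at 53
  Job 8: processing = 20, completes at 73
Sum of completion times = 232
Average completion time = 232/8 = 29.0

29.0


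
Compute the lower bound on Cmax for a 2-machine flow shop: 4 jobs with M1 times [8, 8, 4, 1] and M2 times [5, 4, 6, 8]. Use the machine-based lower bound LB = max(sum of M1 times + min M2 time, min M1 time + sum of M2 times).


LB1 = sum(M1 times) + min(M2 times) = 21 + 4 = 25
LB2 = min(M1 times) + sum(M2 times) = 1 + 23 = 24
Lower bound = max(LB1, LB2) = max(25, 24) = 25

25


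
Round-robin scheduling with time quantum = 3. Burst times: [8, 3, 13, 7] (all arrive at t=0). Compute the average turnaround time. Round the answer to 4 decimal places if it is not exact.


Time quantum = 3
Execution trace:
  J1 runs 3 units, time = 3
  J2 runs 3 units, time = 6
  J3 runs 3 units, time = 9
  J4 runs 3 units, time = 12
  J1 runs 3 units, time = 15
  J3 runs 3 units, time = 18
  J4 runs 3 units, time = 21
  J1 runs 2 units, time = 23
  J3 runs 3 units, time = 26
  J4 runs 1 units, time = 27
  J3 runs 3 units, time = 30
  J3 runs 1 units, time = 31
Finish times: [23, 6, 31, 27]
Average turnaround = 87/4 = 21.75

21.75


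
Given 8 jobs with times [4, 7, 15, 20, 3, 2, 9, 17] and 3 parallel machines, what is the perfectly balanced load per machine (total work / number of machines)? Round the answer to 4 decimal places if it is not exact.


Total processing time = 4 + 7 + 15 + 20 + 3 + 2 + 9 + 17 = 77
Number of machines = 3
Ideal balanced load = 77 / 3 = 25.6667

25.6667


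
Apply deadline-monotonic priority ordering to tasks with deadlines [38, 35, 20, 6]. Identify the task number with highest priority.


Sort tasks by relative deadline (ascending):
  Task 4: deadline = 6
  Task 3: deadline = 20
  Task 2: deadline = 35
  Task 1: deadline = 38
Priority order (highest first): [4, 3, 2, 1]
Highest priority task = 4

4


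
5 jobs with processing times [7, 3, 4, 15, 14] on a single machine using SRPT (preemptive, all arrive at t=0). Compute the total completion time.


Since all jobs arrive at t=0, SRPT equals SPT ordering.
SPT order: [3, 4, 7, 14, 15]
Completion times:
  Job 1: p=3, C=3
  Job 2: p=4, C=7
  Job 3: p=7, C=14
  Job 4: p=14, C=28
  Job 5: p=15, C=43
Total completion time = 3 + 7 + 14 + 28 + 43 = 95

95


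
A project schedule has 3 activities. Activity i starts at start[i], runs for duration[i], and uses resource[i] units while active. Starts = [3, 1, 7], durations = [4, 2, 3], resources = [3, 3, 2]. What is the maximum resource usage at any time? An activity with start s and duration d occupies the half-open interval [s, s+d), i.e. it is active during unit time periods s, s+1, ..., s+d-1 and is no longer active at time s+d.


Each activity i is active on [start_i, start_i + duration_i).
Compute total resource usage per time slot:
  t=0: active resources = [], total = 0
  t=1: active resources = [3], total = 3
  t=2: active resources = [3], total = 3
  t=3: active resources = [3], total = 3
  t=4: active resources = [3], total = 3
  t=5: active resources = [3], total = 3
  t=6: active resources = [3], total = 3
  t=7: active resources = [2], total = 2
  t=8: active resources = [2], total = 2
  t=9: active resources = [2], total = 2
Peak resource demand = 3

3


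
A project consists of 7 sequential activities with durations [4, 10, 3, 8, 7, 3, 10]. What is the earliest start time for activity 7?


Activity 7 starts after activities 1 through 6 complete.
Predecessor durations: [4, 10, 3, 8, 7, 3]
ES = 4 + 10 + 3 + 8 + 7 + 3 = 35

35


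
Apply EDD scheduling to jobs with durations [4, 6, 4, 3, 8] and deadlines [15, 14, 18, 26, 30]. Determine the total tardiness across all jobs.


Sort by due date (EDD order): [(6, 14), (4, 15), (4, 18), (3, 26), (8, 30)]
Compute completion times and tardiness:
  Job 1: p=6, d=14, C=6, tardiness=max(0,6-14)=0
  Job 2: p=4, d=15, C=10, tardiness=max(0,10-15)=0
  Job 3: p=4, d=18, C=14, tardiness=max(0,14-18)=0
  Job 4: p=3, d=26, C=17, tardiness=max(0,17-26)=0
  Job 5: p=8, d=30, C=25, tardiness=max(0,25-30)=0
Total tardiness = 0

0


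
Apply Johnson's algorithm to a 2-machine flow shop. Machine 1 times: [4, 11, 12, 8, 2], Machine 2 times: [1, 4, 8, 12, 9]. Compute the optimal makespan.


Apply Johnson's rule:
  Group 1 (a <= b): [(5, 2, 9), (4, 8, 12)]
  Group 2 (a > b): [(3, 12, 8), (2, 11, 4), (1, 4, 1)]
Optimal job order: [5, 4, 3, 2, 1]
Schedule:
  Job 5: M1 done at 2, M2 done at 11
  Job 4: M1 done at 10, M2 done at 23
  Job 3: M1 done at 22, M2 done at 31
  Job 2: M1 done at 33, M2 done at 37
  Job 1: M1 done at 37, M2 done at 38
Makespan = 38

38


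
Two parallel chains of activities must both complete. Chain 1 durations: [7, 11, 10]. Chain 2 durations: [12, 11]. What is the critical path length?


Path A total = 7 + 11 + 10 = 28
Path B total = 12 + 11 = 23
Critical path = longest path = max(28, 23) = 28

28


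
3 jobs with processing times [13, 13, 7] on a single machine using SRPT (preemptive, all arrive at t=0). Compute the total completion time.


Since all jobs arrive at t=0, SRPT equals SPT ordering.
SPT order: [7, 13, 13]
Completion times:
  Job 1: p=7, C=7
  Job 2: p=13, C=20
  Job 3: p=13, C=33
Total completion time = 7 + 20 + 33 = 60

60


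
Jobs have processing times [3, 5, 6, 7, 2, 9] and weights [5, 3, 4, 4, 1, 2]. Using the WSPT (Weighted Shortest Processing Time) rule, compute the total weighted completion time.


Compute p/w ratios and sort ascending (WSPT): [(3, 5), (6, 4), (5, 3), (7, 4), (2, 1), (9, 2)]
Compute weighted completion times:
  Job (p=3,w=5): C=3, w*C=5*3=15
  Job (p=6,w=4): C=9, w*C=4*9=36
  Job (p=5,w=3): C=14, w*C=3*14=42
  Job (p=7,w=4): C=21, w*C=4*21=84
  Job (p=2,w=1): C=23, w*C=1*23=23
  Job (p=9,w=2): C=32, w*C=2*32=64
Total weighted completion time = 264

264


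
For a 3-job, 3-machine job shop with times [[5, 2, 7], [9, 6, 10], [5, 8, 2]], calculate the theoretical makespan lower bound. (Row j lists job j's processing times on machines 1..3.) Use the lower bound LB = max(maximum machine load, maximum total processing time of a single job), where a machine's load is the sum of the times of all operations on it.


Machine loads:
  Machine 1: 5 + 9 + 5 = 19
  Machine 2: 2 + 6 + 8 = 16
  Machine 3: 7 + 10 + 2 = 19
Max machine load = 19
Job totals:
  Job 1: 14
  Job 2: 25
  Job 3: 15
Max job total = 25
Lower bound = max(19, 25) = 25

25


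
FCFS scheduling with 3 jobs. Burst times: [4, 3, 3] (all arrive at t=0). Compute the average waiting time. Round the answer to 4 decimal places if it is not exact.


FCFS order (as given): [4, 3, 3]
Waiting times:
  Job 1: wait = 0
  Job 2: wait = 4
  Job 3: wait = 7
Sum of waiting times = 11
Average waiting time = 11/3 = 3.6667

3.6667


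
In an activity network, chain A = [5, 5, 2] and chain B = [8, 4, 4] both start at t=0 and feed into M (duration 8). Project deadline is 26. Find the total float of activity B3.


Forward pass: ES(B3) = sum of predecessors on chain B = 12
EF = ES + duration = 12 + 4 = 16
Backward pass: LF(M) = deadline = 26; LS(M) = 26 - 8 = 18
LF(B3) = LS(M) - sum(successors on chain B) = 18 - 0 = 18
LS = LF - duration = 18 - 4 = 14
Total float = LS - ES = 14 - 12 = 2

2


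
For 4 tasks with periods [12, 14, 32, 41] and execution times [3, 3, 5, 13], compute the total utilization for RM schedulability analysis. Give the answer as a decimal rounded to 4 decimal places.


Compute individual utilizations (exact fractions):
  Task 1: C/T = 3/12 = 1/4 (approx. 0.25)
  Task 2: C/T = 3/14 (approx. 0.2143)
  Task 3: C/T = 5/32 (approx. 0.1563)
  Task 4: C/T = 13/41 (approx. 0.3171)
Total utilization U = 1/4 + 3/14 + 5/32 + 13/41 = 8611/9184
Rounded to 4 decimal places: U = 0.9376
RM (Liu & Layland) bound for 4 tasks = 0.756828; compare with U = 8611/9184 (approx. 0.937609)
bound < U <= 1, so the RM sufficient condition is not met (inconclusive; an exact test such as response-time analysis is needed).

0.9376


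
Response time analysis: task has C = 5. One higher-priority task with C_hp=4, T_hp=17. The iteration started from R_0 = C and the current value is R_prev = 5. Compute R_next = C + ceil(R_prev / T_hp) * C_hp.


R_next = C + ceil(R_prev / T_hp) * C_hp
ceil(5 / 17) = ceil(0.2941) = 1
Interference = 1 * 4 = 4
R_next = 5 + 4 = 9

9


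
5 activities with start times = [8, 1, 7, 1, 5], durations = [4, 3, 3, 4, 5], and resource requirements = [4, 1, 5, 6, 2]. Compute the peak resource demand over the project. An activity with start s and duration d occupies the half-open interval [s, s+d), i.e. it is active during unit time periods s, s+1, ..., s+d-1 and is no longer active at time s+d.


Each activity i is active on [start_i, start_i + duration_i).
Compute total resource usage per time slot:
  t=0: active resources = [], total = 0
  t=1: active resources = [1, 6], total = 7
  t=2: active resources = [1, 6], total = 7
  t=3: active resources = [1, 6], total = 7
  t=4: active resources = [6], total = 6
  t=5: active resources = [2], total = 2
  t=6: active resources = [2], total = 2
  t=7: active resources = [5, 2], total = 7
  t=8: active resources = [4, 5, 2], total = 11
  t=9: active resources = [4, 5, 2], total = 11
  t=10: active resources = [4], total = 4
  t=11: active resources = [4], total = 4
Peak resource demand = 11

11


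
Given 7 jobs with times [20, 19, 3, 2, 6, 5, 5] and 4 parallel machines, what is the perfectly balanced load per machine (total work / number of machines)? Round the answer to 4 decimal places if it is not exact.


Total processing time = 20 + 19 + 3 + 2 + 6 + 5 + 5 = 60
Number of machines = 4
Ideal balanced load = 60 / 4 = 15.0

15.0


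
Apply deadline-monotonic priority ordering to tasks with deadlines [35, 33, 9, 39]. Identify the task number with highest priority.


Sort tasks by relative deadline (ascending):
  Task 3: deadline = 9
  Task 2: deadline = 33
  Task 1: deadline = 35
  Task 4: deadline = 39
Priority order (highest first): [3, 2, 1, 4]
Highest priority task = 3

3


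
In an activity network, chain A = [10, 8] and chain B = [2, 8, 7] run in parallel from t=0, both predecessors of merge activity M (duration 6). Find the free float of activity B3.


ES(B3) = sum of predecessors on chain B = 10
EF(B3) = ES + duration = 10 + 7 = 17
Successor of B3 is M. ES(M) = max(sum(A), sum(B)) = max(18, 17) = 18
Free float = ES(successor) - EF(current) = 18 - 17 = 1

1


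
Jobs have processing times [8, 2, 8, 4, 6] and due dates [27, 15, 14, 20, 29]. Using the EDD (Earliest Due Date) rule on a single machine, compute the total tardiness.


Sort by due date (EDD order): [(8, 14), (2, 15), (4, 20), (8, 27), (6, 29)]
Compute completion times and tardiness:
  Job 1: p=8, d=14, C=8, tardiness=max(0,8-14)=0
  Job 2: p=2, d=15, C=10, tardiness=max(0,10-15)=0
  Job 3: p=4, d=20, C=14, tardiness=max(0,14-20)=0
  Job 4: p=8, d=27, C=22, tardiness=max(0,22-27)=0
  Job 5: p=6, d=29, C=28, tardiness=max(0,28-29)=0
Total tardiness = 0

0


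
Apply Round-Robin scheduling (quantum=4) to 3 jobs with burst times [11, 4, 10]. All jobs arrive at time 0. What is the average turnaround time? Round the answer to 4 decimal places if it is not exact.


Time quantum = 4
Execution trace:
  J1 runs 4 units, time = 4
  J2 runs 4 units, time = 8
  J3 runs 4 units, time = 12
  J1 runs 4 units, time = 16
  J3 runs 4 units, time = 20
  J1 runs 3 units, time = 23
  J3 runs 2 units, time = 25
Finish times: [23, 8, 25]
Average turnaround = 56/3 = 18.6667

18.6667


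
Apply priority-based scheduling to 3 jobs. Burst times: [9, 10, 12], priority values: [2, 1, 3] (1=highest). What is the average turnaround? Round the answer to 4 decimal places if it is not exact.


Sort by priority (ascending = highest first):
Order: [(1, 10), (2, 9), (3, 12)]
Completion times:
  Priority 1, burst=10, C=10
  Priority 2, burst=9, C=19
  Priority 3, burst=12, C=31
Average turnaround = 60/3 = 20.0

20.0


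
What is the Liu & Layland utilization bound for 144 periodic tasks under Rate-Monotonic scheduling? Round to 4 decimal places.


Compute 2^(1/144) = 1.0048251257
Subtract 1: 1.0048251257 - 1 = 0.0048251257
Multiply by n: 144 * 0.0048251257 = 0.6948181008
Round to 4 dp: 0.6948

0.6948


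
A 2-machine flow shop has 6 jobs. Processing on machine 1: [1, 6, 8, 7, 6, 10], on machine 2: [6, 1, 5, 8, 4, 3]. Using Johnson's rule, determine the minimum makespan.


Apply Johnson's rule:
  Group 1 (a <= b): [(1, 1, 6), (4, 7, 8)]
  Group 2 (a > b): [(3, 8, 5), (5, 6, 4), (6, 10, 3), (2, 6, 1)]
Optimal job order: [1, 4, 3, 5, 6, 2]
Schedule:
  Job 1: M1 done at 1, M2 done at 7
  Job 4: M1 done at 8, M2 done at 16
  Job 3: M1 done at 16, M2 done at 21
  Job 5: M1 done at 22, M2 done at 26
  Job 6: M1 done at 32, M2 done at 35
  Job 2: M1 done at 38, M2 done at 39
Makespan = 39

39


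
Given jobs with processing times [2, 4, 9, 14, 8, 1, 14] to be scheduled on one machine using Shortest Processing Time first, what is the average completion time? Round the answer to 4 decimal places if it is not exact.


Sort jobs by processing time (SPT order): [1, 2, 4, 8, 9, 14, 14]
Compute completion times sequentially:
  Job 1: processing = 1, completes at 1
  Job 2: processing = 2, completes at 3
  Job 3: processing = 4, completes at 7
  Job 4: processing = 8, completes at 15
  Job 5: processing = 9, completes at 24
  Job 6: processing = 14, completes at 38
  Job 7: processing = 14, completes at 52
Sum of completion times = 140
Average completion time = 140/7 = 20.0

20.0


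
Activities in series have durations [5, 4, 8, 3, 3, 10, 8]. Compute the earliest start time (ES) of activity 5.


Activity 5 starts after activities 1 through 4 complete.
Predecessor durations: [5, 4, 8, 3]
ES = 5 + 4 + 8 + 3 = 20

20


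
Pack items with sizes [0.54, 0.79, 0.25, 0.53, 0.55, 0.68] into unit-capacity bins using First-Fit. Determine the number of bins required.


Place items sequentially using First-Fit:
  Item 0.54 -> new Bin 1
  Item 0.79 -> new Bin 2
  Item 0.25 -> Bin 1 (now 0.79)
  Item 0.53 -> new Bin 3
  Item 0.55 -> new Bin 4
  Item 0.68 -> new Bin 5
Total bins used = 5

5


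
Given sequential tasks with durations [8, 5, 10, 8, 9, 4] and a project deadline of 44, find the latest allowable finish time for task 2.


LF(activity 2) = deadline - sum of successor durations
Successors: activities 3 through 6 with durations [10, 8, 9, 4]
Sum of successor durations = 31
LF = 44 - 31 = 13

13


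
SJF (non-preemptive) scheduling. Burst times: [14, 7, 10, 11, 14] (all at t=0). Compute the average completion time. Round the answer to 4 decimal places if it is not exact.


SJF order (ascending): [7, 10, 11, 14, 14]
Completion times:
  Job 1: burst=7, C=7
  Job 2: burst=10, C=17
  Job 3: burst=11, C=28
  Job 4: burst=14, C=42
  Job 5: burst=14, C=56
Average completion = 150/5 = 30.0

30.0


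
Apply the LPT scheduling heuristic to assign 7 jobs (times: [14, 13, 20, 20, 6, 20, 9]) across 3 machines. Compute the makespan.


Sort jobs in decreasing order (LPT): [20, 20, 20, 14, 13, 9, 6]
Assign each job to the least loaded machine:
  Machine 1: jobs [20, 14], load = 34
  Machine 2: jobs [20, 13], load = 33
  Machine 3: jobs [20, 9, 6], load = 35
Makespan = max load = 35

35


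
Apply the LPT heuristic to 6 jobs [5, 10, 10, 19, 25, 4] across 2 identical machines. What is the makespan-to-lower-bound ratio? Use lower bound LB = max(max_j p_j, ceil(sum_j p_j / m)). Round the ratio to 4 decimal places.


LPT order: [25, 19, 10, 10, 5, 4]
Machine loads after assignment: [35, 38]
LPT makespan = 38
Lower bound = max(max_job, ceil(total/2)) = max(25, 37) = 37
Ratio = 38 / 37 = 1.027

1.027


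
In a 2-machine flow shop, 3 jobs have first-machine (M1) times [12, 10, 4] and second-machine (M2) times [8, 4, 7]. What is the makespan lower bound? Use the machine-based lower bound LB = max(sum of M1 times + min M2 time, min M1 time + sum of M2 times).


LB1 = sum(M1 times) + min(M2 times) = 26 + 4 = 30
LB2 = min(M1 times) + sum(M2 times) = 4 + 19 = 23
Lower bound = max(LB1, LB2) = max(30, 23) = 30

30


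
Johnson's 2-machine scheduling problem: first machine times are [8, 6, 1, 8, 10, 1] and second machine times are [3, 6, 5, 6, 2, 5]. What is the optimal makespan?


Apply Johnson's rule:
  Group 1 (a <= b): [(3, 1, 5), (6, 1, 5), (2, 6, 6)]
  Group 2 (a > b): [(4, 8, 6), (1, 8, 3), (5, 10, 2)]
Optimal job order: [3, 6, 2, 4, 1, 5]
Schedule:
  Job 3: M1 done at 1, M2 done at 6
  Job 6: M1 done at 2, M2 done at 11
  Job 2: M1 done at 8, M2 done at 17
  Job 4: M1 done at 16, M2 done at 23
  Job 1: M1 done at 24, M2 done at 27
  Job 5: M1 done at 34, M2 done at 36
Makespan = 36

36


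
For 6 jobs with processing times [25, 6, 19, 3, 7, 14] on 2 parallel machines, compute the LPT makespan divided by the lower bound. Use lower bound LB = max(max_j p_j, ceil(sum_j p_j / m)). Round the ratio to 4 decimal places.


LPT order: [25, 19, 14, 7, 6, 3]
Machine loads after assignment: [38, 36]
LPT makespan = 38
Lower bound = max(max_job, ceil(total/2)) = max(25, 37) = 37
Ratio = 38 / 37 = 1.027

1.027


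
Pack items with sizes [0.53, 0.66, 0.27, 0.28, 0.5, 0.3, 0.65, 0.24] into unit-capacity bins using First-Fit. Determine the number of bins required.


Place items sequentially using First-Fit:
  Item 0.53 -> new Bin 1
  Item 0.66 -> new Bin 2
  Item 0.27 -> Bin 1 (now 0.8)
  Item 0.28 -> Bin 2 (now 0.94)
  Item 0.5 -> new Bin 3
  Item 0.3 -> Bin 3 (now 0.8)
  Item 0.65 -> new Bin 4
  Item 0.24 -> Bin 4 (now 0.89)
Total bins used = 4

4


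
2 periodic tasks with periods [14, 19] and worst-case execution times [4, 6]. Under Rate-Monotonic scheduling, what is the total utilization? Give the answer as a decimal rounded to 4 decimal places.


Compute individual utilizations (exact fractions):
  Task 1: C/T = 4/14 = 2/7 (approx. 0.2857)
  Task 2: C/T = 6/19 (approx. 0.3158)
Total utilization U = 2/7 + 6/19 = 80/133
Rounded to 4 decimal places: U = 0.6015
RM (Liu & Layland) bound for 2 tasks = 0.828427; compare with U = 80/133 (approx. 0.601504)
U <= bound, so schedulable by RM sufficient condition.

0.6015


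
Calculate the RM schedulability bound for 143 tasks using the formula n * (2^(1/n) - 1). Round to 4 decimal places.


Compute 2^(1/143) = 1.0048589497
Subtract 1: 1.0048589497 - 1 = 0.0048589497
Multiply by n: 143 * 0.0048589497 = 0.6948298071
Round to 4 dp: 0.6948

0.6948


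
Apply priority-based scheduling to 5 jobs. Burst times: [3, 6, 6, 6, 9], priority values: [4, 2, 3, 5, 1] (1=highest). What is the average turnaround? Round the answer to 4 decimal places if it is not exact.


Sort by priority (ascending = highest first):
Order: [(1, 9), (2, 6), (3, 6), (4, 3), (5, 6)]
Completion times:
  Priority 1, burst=9, C=9
  Priority 2, burst=6, C=15
  Priority 3, burst=6, C=21
  Priority 4, burst=3, C=24
  Priority 5, burst=6, C=30
Average turnaround = 99/5 = 19.8

19.8


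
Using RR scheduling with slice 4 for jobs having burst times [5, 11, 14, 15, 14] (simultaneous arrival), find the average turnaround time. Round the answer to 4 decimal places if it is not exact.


Time quantum = 4
Execution trace:
  J1 runs 4 units, time = 4
  J2 runs 4 units, time = 8
  J3 runs 4 units, time = 12
  J4 runs 4 units, time = 16
  J5 runs 4 units, time = 20
  J1 runs 1 units, time = 21
  J2 runs 4 units, time = 25
  J3 runs 4 units, time = 29
  J4 runs 4 units, time = 33
  J5 runs 4 units, time = 37
  J2 runs 3 units, time = 40
  J3 runs 4 units, time = 44
  J4 runs 4 units, time = 48
  J5 runs 4 units, time = 52
  J3 runs 2 units, time = 54
  J4 runs 3 units, time = 57
  J5 runs 2 units, time = 59
Finish times: [21, 40, 54, 57, 59]
Average turnaround = 231/5 = 46.2

46.2


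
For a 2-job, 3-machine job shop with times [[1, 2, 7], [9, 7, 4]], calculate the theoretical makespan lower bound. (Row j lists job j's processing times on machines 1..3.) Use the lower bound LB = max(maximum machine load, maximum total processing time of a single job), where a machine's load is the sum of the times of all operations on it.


Machine loads:
  Machine 1: 1 + 9 = 10
  Machine 2: 2 + 7 = 9
  Machine 3: 7 + 4 = 11
Max machine load = 11
Job totals:
  Job 1: 10
  Job 2: 20
Max job total = 20
Lower bound = max(11, 20) = 20

20


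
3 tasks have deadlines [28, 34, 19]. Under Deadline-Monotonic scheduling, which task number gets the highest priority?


Sort tasks by relative deadline (ascending):
  Task 3: deadline = 19
  Task 1: deadline = 28
  Task 2: deadline = 34
Priority order (highest first): [3, 1, 2]
Highest priority task = 3

3


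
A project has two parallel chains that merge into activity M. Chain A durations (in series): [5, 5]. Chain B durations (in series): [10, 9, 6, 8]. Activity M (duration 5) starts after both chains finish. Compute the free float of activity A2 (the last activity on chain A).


ES(A2) = sum of predecessors on chain A = 5
EF(A2) = ES + duration = 5 + 5 = 10
Successor of A2 is M. ES(M) = max(sum(A), sum(B)) = max(10, 33) = 33
Free float = ES(successor) - EF(current) = 33 - 10 = 23

23


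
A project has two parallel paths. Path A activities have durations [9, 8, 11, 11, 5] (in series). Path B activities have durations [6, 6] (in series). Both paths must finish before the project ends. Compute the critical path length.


Path A total = 9 + 8 + 11 + 11 + 5 = 44
Path B total = 6 + 6 = 12
Critical path = longest path = max(44, 12) = 44

44


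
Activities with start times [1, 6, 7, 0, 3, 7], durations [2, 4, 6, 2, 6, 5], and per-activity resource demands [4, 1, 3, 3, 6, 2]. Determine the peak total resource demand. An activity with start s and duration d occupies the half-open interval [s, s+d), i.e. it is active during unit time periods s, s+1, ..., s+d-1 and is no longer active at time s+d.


Each activity i is active on [start_i, start_i + duration_i).
Compute total resource usage per time slot:
  t=0: active resources = [3], total = 3
  t=1: active resources = [4, 3], total = 7
  t=2: active resources = [4], total = 4
  t=3: active resources = [6], total = 6
  t=4: active resources = [6], total = 6
  t=5: active resources = [6], total = 6
  t=6: active resources = [1, 6], total = 7
  t=7: active resources = [1, 3, 6, 2], total = 12
  t=8: active resources = [1, 3, 6, 2], total = 12
  t=9: active resources = [1, 3, 2], total = 6
  t=10: active resources = [3, 2], total = 5
  t=11: active resources = [3, 2], total = 5
  t=12: active resources = [3], total = 3
Peak resource demand = 12

12


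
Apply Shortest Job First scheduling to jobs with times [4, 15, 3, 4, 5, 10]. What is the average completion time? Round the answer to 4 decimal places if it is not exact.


SJF order (ascending): [3, 4, 4, 5, 10, 15]
Completion times:
  Job 1: burst=3, C=3
  Job 2: burst=4, C=7
  Job 3: burst=4, C=11
  Job 4: burst=5, C=16
  Job 5: burst=10, C=26
  Job 6: burst=15, C=41
Average completion = 104/6 = 17.3333

17.3333


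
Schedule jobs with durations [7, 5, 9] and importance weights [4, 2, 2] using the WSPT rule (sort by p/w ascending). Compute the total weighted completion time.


Compute p/w ratios and sort ascending (WSPT): [(7, 4), (5, 2), (9, 2)]
Compute weighted completion times:
  Job (p=7,w=4): C=7, w*C=4*7=28
  Job (p=5,w=2): C=12, w*C=2*12=24
  Job (p=9,w=2): C=21, w*C=2*21=42
Total weighted completion time = 94

94


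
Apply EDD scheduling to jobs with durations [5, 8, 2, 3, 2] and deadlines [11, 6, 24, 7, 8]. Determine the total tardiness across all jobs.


Sort by due date (EDD order): [(8, 6), (3, 7), (2, 8), (5, 11), (2, 24)]
Compute completion times and tardiness:
  Job 1: p=8, d=6, C=8, tardiness=max(0,8-6)=2
  Job 2: p=3, d=7, C=11, tardiness=max(0,11-7)=4
  Job 3: p=2, d=8, C=13, tardiness=max(0,13-8)=5
  Job 4: p=5, d=11, C=18, tardiness=max(0,18-11)=7
  Job 5: p=2, d=24, C=20, tardiness=max(0,20-24)=0
Total tardiness = 18

18


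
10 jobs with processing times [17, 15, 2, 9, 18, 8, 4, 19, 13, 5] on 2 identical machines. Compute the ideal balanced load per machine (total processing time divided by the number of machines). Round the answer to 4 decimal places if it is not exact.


Total processing time = 17 + 15 + 2 + 9 + 18 + 8 + 4 + 19 + 13 + 5 = 110
Number of machines = 2
Ideal balanced load = 110 / 2 = 55.0

55.0


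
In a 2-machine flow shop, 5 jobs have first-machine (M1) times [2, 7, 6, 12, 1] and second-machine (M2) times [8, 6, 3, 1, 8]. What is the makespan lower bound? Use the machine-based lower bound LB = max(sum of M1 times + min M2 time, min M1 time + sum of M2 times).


LB1 = sum(M1 times) + min(M2 times) = 28 + 1 = 29
LB2 = min(M1 times) + sum(M2 times) = 1 + 26 = 27
Lower bound = max(LB1, LB2) = max(29, 27) = 29

29


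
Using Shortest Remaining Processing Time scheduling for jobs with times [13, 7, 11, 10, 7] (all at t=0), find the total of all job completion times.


Since all jobs arrive at t=0, SRPT equals SPT ordering.
SPT order: [7, 7, 10, 11, 13]
Completion times:
  Job 1: p=7, C=7
  Job 2: p=7, C=14
  Job 3: p=10, C=24
  Job 4: p=11, C=35
  Job 5: p=13, C=48
Total completion time = 7 + 14 + 24 + 35 + 48 = 128

128


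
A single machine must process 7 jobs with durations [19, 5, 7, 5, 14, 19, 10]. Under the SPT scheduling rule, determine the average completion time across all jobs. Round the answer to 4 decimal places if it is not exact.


Sort jobs by processing time (SPT order): [5, 5, 7, 10, 14, 19, 19]
Compute completion times sequentially:
  Job 1: processing = 5, completes at 5
  Job 2: processing = 5, completes at 10
  Job 3: processing = 7, completes at 17
  Job 4: processing = 10, completes at 27
  Job 5: processing = 14, completes at 41
  Job 6: processing = 19, completes at 60
  Job 7: processing = 19, completes at 79
Sum of completion times = 239
Average completion time = 239/7 = 34.1429

34.1429


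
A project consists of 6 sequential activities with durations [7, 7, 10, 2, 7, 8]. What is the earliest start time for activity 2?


Activity 2 starts after activities 1 through 1 complete.
Predecessor durations: [7]
ES = 7 = 7

7


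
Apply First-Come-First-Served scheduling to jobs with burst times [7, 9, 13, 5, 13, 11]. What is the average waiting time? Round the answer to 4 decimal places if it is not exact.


FCFS order (as given): [7, 9, 13, 5, 13, 11]
Waiting times:
  Job 1: wait = 0
  Job 2: wait = 7
  Job 3: wait = 16
  Job 4: wait = 29
  Job 5: wait = 34
  Job 6: wait = 47
Sum of waiting times = 133
Average waiting time = 133/6 = 22.1667

22.1667


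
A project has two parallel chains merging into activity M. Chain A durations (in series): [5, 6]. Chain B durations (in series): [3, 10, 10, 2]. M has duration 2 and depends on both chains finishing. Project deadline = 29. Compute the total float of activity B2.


Forward pass: ES(B2) = sum of predecessors on chain B = 3
EF = ES + duration = 3 + 10 = 13
Backward pass: LF(M) = deadline = 29; LS(M) = 29 - 2 = 27
LF(B2) = LS(M) - sum(successors on chain B) = 27 - 12 = 15
LS = LF - duration = 15 - 10 = 5
Total float = LS - ES = 5 - 3 = 2

2


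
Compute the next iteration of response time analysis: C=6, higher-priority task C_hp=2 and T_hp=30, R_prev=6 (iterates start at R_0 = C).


R_next = C + ceil(R_prev / T_hp) * C_hp
ceil(6 / 30) = ceil(0.2) = 1
Interference = 1 * 2 = 2
R_next = 6 + 2 = 8

8


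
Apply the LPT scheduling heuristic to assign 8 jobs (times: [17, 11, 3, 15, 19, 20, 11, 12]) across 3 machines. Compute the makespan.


Sort jobs in decreasing order (LPT): [20, 19, 17, 15, 12, 11, 11, 3]
Assign each job to the least loaded machine:
  Machine 1: jobs [20, 11, 11], load = 42
  Machine 2: jobs [19, 12, 3], load = 34
  Machine 3: jobs [17, 15], load = 32
Makespan = max load = 42

42
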